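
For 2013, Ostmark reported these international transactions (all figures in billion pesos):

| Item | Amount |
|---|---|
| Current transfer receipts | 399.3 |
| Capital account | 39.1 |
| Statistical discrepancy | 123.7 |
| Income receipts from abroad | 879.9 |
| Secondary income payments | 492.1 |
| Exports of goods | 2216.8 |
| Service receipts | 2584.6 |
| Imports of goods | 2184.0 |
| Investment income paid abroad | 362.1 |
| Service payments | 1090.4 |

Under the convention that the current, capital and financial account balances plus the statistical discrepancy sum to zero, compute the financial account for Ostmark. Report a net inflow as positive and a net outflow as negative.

-2114.8

Goods balance = 2216.8 - 2184.0 = 32.8
Services balance = 2584.6 - 1090.4 = 1494.2
Trade balance (goods + services) = 32.8 + 1494.2 = 1527.0
Net primary income = 879.9 - 362.1 = 517.8
Net secondary income = 399.3 - 492.1 = -92.8
Current account = 1527.0 + 517.8 + (-92.8) = 1952.0
Financial account = -(1952.0 + 39.1 + 123.7) = -2114.8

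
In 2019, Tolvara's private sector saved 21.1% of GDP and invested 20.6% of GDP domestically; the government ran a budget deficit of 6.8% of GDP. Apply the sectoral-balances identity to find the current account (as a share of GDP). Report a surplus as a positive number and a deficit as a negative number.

-6.3

By the sectoral-balances identity, CA = (S_private - I) + (T - G).
Private balance = 21.1 - 20.6 = 0.5
Government balance (T - G) = -6.8
CA = 0.5 + (-6.8) = -6.3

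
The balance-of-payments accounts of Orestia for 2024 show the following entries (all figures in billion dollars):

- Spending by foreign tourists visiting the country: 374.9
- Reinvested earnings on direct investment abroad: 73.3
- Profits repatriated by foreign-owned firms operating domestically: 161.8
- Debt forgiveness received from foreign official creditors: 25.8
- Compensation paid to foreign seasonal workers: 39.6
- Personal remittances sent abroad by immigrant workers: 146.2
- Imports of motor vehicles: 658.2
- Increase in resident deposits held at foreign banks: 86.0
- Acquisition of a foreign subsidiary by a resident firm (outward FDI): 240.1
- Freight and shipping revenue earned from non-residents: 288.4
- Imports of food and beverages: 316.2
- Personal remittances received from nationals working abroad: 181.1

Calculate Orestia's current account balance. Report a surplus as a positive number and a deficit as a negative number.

-404.3

Goods: -316.2 - 658.2 = -974.4
Services: 288.4 + 374.9 = 663.3
Primary income: -39.6 + 73.3 - 161.8 = -128.1
Secondary income: 181.1 - 146.2 = 34.9
Current account = (-974.4) + 663.3 + (-128.1) + 34.9 = -404.3
(Excluded from the current account — capital account: debt forgiveness received from foreign official creditors 25.8; financial account: increase in resident deposits held at foreign banks 86.0, acquisition of a foreign subsidiary by a resident firm (outward FDI) 240.1.)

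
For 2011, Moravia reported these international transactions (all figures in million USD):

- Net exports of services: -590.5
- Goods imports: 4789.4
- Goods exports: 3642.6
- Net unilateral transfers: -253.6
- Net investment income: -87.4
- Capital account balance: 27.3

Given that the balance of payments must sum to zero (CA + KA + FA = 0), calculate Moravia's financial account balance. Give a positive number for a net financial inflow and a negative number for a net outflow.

Goods balance = 3642.6 - 4789.4 = -1146.8
Services balance = -590.5
Trade balance (goods + services) = -1146.8 + (-590.5) = -1737.3
Net primary income = -87.4
Net secondary income = -253.6
Current account = -1737.3 + (-87.4) + (-253.6) = -2078.3
Financial account = -(-2078.3 + 27.3) = 2051.0

2051.0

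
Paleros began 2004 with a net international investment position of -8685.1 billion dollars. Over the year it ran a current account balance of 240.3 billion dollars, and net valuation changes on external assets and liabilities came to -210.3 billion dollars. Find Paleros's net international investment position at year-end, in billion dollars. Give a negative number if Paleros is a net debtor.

-8655.1

Change in NIIP = current account + net valuation change = 240.3 + (-210.3) = 30.0
End-of-year NIIP = -8685.1 + 30.0 = -8655.1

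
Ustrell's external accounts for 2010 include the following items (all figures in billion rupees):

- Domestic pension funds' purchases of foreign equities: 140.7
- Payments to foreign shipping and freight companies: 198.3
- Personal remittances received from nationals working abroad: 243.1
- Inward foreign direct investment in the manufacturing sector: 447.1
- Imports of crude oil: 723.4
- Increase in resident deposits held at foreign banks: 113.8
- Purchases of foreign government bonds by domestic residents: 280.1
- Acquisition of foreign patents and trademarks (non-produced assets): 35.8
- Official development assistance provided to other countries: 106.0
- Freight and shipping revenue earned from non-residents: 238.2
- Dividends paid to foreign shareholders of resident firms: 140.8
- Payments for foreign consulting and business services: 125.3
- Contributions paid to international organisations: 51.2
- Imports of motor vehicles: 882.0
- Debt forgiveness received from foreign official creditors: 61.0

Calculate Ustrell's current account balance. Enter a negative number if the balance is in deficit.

-1745.7

Goods: -723.4 - 882.0 = -1605.4
Services: -125.3 - 198.3 + 238.2 = -85.4
Primary income: -140.8
Secondary income: 243.1 - 51.2 - 106.0 = 85.9
Current account = (-1605.4) + (-85.4) + (-140.8) + 85.9 = -1745.7
(Excluded from the current account — financial account: domestic pension funds' purchases of foreign equities 140.7, inward foreign direct investment in the manufacturing sector 447.1, increase in resident deposits held at foreign banks 113.8, purchases of foreign government bonds by domestic residents 280.1; capital account: acquisition of foreign patents and trademarks (non-produced assets) 35.8, debt forgiveness received from foreign official creditors 61.0.)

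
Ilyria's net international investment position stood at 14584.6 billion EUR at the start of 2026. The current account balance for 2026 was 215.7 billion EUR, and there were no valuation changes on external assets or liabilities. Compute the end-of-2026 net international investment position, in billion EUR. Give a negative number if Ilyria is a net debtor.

With no valuation effects, change in NIIP = current account = 215.7
End-of-year NIIP = 14584.6 + 215.7 = 14800.3

14800.3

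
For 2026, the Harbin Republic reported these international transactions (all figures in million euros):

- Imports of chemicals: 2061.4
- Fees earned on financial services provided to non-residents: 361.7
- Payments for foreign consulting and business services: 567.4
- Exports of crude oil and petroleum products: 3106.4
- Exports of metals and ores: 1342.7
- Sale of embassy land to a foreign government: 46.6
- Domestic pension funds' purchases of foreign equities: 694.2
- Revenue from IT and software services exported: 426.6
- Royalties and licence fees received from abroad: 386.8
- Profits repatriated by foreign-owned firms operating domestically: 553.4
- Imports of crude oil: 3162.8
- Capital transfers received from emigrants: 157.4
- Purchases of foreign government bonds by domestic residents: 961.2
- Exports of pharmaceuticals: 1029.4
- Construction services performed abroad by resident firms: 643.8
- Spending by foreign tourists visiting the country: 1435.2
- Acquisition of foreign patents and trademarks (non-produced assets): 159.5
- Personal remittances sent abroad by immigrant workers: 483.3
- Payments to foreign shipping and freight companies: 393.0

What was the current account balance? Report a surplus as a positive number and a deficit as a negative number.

1511.3

Goods: 3106.4 - 3162.8 + 1029.4 + 1342.7 - 2061.4 = 254.3
Services: -393.0 + 643.8 + 361.7 + 426.6 - 567.4 + 386.8 + 1435.2 = 2293.7
Primary income: -553.4
Secondary income: -483.3
Current account = 254.3 + 2293.7 + (-553.4) + (-483.3) = 1511.3
(Excluded from the current account — capital account: sale of embassy land to a foreign government 46.6, capital transfers received from emigrants 157.4, acquisition of foreign patents and trademarks (non-produced assets) 159.5; financial account: domestic pension funds' purchases of foreign equities 694.2, purchases of foreign government bonds by domestic residents 961.2.)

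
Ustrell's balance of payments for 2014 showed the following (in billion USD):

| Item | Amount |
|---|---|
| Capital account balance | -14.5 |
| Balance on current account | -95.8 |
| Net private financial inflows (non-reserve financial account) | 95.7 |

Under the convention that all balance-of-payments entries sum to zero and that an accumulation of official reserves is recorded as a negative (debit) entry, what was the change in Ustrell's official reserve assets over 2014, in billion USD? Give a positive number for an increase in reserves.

-14.6

Official reserve transactions balance = -((-95.8) + (-14.5) + 95.7) = 14.6
An accumulation of reserves is recorded as a debit (negative entry), so the change in the stock of reserves is the negative of that balance.
Change in official reserves = -(14.6) = -14.6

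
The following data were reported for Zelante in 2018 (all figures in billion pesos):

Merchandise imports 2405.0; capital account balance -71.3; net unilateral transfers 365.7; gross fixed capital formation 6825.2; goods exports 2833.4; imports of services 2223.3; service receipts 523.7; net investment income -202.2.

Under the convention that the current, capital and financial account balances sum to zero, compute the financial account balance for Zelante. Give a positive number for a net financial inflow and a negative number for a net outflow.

1179.0

Goods balance = 2833.4 - 2405.0 = 428.4
Services balance = 523.7 - 2223.3 = -1699.6
Trade balance (goods + services) = 428.4 + (-1699.6) = -1271.2
Net primary income = -202.2
Net secondary income = 365.7
Current account = -1271.2 + (-202.2) + 365.7 = -1107.7
Financial account = -(-1107.7 + (-71.3)) = 1179.0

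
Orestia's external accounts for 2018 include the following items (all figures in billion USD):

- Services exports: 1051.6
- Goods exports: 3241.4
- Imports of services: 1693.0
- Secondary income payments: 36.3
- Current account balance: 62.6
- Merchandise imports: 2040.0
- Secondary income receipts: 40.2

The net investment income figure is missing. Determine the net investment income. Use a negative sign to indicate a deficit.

-501.3

Current account = goods balance + services balance + net primary income + net secondary income
Sum of the known components = 563.9
Net investment income = CA - (known components) = 62.6 - 563.9 = -501.3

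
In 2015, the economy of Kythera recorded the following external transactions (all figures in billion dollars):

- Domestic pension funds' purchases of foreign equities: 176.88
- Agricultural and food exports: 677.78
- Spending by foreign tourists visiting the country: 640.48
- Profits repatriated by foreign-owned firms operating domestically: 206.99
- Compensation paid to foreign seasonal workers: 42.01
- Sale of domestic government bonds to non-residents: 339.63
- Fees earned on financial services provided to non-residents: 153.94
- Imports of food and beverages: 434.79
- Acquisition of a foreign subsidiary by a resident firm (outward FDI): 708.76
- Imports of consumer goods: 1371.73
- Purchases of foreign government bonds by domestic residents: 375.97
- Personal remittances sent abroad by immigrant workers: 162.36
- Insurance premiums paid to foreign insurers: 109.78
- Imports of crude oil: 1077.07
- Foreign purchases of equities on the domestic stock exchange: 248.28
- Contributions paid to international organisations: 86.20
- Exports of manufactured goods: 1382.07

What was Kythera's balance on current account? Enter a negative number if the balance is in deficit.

-636.66

Goods: -434.79 + 1382.07 - 1077.07 - 1371.73 + 677.78 = -823.74
Services: 640.48 - 109.78 + 153.94 = 684.64
Primary income: -206.99 - 42.01 = -249.00
Secondary income: -86.20 - 162.36 = -248.56
Current account = (-823.74) + 684.64 + (-249.00) + (-248.56) = -636.66
(Excluded from the current account — financial account: domestic pension funds' purchases of foreign equities 176.88, sale of domestic government bonds to non-residents 339.63, acquisition of a foreign subsidiary by a resident firm (outward FDI) 708.76, purchases of foreign government bonds by domestic residents 375.97, foreign purchases of equities on the domestic stock exchange 248.28.)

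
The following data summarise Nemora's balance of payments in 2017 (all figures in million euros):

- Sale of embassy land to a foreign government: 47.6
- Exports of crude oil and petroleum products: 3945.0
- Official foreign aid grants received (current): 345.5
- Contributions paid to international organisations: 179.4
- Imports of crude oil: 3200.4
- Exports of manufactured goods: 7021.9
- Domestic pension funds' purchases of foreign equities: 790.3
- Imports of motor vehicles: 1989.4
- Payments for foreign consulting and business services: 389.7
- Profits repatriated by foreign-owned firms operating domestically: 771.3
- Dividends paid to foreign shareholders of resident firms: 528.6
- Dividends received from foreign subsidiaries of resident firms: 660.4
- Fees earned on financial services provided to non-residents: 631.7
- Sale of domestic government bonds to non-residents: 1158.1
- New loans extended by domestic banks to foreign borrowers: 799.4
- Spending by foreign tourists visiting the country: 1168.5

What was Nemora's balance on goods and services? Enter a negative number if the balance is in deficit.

Goods: 7021.9 - 1989.4 + 3945.0 - 3200.4 = 5777.1
Services: 1168.5 + 631.7 - 389.7 = 1410.5
Trade balance = 5777.1 + 1410.5 = 7187.6
(Excluded from the trade balance — capital account: sale of embassy land to a foreign government 47.6; secondary income: official foreign aid grants received (current) 345.5, contributions paid to international organisations 179.4; financial account: domestic pension funds' purchases of foreign equities 790.3, sale of domestic government bonds to non-residents 1158.1, new loans extended by domestic banks to foreign borrowers 799.4; primary income: profits repatriated by foreign-owned firms operating domestically 771.3, dividends paid to foreign shareholders of resident firms 528.6, dividends received from foreign subsidiaries of resident firms 660.4.)

7187.6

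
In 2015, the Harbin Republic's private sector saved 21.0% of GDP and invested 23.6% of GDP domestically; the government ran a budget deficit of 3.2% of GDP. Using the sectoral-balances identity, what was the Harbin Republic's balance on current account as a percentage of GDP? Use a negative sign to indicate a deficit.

-5.8

By the sectoral-balances identity, CA = (S_private - I) + (T - G).
Private balance = 21.0 - 23.6 = -2.6
Government balance (T - G) = -3.2
CA = -2.6 + (-3.2) = -5.8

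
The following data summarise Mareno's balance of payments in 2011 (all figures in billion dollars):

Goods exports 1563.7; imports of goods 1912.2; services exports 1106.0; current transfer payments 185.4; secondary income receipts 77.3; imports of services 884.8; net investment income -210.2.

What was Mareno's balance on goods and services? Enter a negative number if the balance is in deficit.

Goods balance = 1563.7 - 1912.2 = -348.5
Services balance = 1106.0 - 884.8 = 221.2
Trade balance (goods + services) = -348.5 + 221.2 = -127.3

-127.3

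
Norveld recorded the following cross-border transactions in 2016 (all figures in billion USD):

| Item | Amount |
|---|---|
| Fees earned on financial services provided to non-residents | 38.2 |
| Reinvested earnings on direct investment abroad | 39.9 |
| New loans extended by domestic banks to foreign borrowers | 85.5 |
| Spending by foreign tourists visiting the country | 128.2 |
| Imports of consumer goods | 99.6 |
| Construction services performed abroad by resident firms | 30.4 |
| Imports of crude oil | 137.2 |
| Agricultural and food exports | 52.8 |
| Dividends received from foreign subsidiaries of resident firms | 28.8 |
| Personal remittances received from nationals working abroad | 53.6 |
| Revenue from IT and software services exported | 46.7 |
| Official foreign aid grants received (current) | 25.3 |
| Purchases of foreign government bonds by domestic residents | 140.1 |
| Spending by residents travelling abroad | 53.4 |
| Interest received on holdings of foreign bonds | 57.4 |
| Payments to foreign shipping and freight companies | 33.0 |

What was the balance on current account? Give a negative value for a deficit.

Goods: -137.2 + 52.8 - 99.6 = -184.0
Services: 46.7 + 128.2 - 53.4 + 38.2 - 33.0 + 30.4 = 157.1
Primary income: 39.9 + 28.8 + 57.4 = 126.1
Secondary income: 53.6 + 25.3 = 78.9
Current account = (-184.0) + 157.1 + 126.1 + 78.9 = 178.1
(Excluded from the current account — financial account: new loans extended by domestic banks to foreign borrowers 85.5, purchases of foreign government bonds by domestic residents 140.1.)

178.1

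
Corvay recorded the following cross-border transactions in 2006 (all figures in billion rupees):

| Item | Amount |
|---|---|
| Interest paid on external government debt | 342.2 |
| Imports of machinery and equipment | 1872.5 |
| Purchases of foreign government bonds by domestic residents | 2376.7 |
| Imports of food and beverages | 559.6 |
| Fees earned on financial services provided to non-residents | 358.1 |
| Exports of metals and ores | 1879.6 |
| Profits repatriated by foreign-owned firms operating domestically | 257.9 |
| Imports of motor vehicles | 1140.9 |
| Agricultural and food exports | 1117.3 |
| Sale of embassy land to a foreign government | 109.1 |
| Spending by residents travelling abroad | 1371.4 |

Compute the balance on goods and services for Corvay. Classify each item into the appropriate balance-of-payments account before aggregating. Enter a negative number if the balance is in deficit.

Goods: 1879.6 - 559.6 - 1140.9 - 1872.5 + 1117.3 = -576.1
Services: 358.1 - 1371.4 = -1013.3
Trade balance = -576.1 + (-1013.3) = -1589.4
(Excluded from the trade balance — primary income: interest paid on external government debt 342.2, profits repatriated by foreign-owned firms operating domestically 257.9; financial account: purchases of foreign government bonds by domestic residents 2376.7; capital account: sale of embassy land to a foreign government 109.1.)

-1589.4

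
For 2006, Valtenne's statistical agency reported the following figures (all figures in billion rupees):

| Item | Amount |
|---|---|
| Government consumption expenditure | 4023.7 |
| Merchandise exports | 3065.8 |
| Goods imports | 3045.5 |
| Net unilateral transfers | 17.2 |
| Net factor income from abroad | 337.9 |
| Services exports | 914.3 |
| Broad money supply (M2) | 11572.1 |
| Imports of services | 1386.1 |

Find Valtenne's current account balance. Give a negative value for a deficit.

Goods balance = 3065.8 - 3045.5 = 20.3
Services balance = 914.3 - 1386.1 = -471.8
Trade balance (goods + services) = 20.3 + (-471.8) = -451.5
Net primary income = 337.9
Net secondary income = 17.2
Current account = -451.5 + 337.9 + 17.2 = -96.4

-96.4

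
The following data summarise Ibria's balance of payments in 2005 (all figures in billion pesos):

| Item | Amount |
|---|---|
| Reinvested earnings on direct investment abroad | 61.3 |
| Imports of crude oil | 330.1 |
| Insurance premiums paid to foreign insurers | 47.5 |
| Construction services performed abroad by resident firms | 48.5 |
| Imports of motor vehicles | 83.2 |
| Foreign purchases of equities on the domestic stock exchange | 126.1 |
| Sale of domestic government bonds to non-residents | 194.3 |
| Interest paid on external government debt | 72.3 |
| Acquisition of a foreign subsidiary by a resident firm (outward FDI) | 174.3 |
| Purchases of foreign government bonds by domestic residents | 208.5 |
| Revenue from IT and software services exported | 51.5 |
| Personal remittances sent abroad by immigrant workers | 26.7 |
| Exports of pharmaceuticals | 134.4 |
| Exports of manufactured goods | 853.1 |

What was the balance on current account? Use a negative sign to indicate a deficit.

589.0

Goods: -330.1 - 83.2 + 134.4 + 853.1 = 574.2
Services: -47.5 + 51.5 + 48.5 = 52.5
Primary income: -72.3 + 61.3 = -11.0
Secondary income: -26.7
Current account = 574.2 + 52.5 + (-11.0) + (-26.7) = 589.0
(Excluded from the current account — financial account: foreign purchases of equities on the domestic stock exchange 126.1, sale of domestic government bonds to non-residents 194.3, acquisition of a foreign subsidiary by a resident firm (outward FDI) 174.3, purchases of foreign government bonds by domestic residents 208.5.)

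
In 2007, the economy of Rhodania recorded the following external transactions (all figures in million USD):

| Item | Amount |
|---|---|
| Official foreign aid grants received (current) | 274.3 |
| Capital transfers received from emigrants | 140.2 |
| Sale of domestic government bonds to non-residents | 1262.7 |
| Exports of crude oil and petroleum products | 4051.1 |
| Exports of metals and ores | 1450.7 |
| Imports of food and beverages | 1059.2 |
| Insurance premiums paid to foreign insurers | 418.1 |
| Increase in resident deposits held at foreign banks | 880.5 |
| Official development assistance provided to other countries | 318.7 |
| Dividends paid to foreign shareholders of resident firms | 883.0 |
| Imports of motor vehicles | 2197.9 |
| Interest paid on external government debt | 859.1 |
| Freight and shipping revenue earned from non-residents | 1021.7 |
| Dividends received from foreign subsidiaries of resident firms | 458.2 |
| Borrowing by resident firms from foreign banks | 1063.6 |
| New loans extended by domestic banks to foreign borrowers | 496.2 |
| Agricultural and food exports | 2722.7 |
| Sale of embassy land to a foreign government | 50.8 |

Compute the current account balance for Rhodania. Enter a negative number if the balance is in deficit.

4242.7

Goods: 4051.1 + 1450.7 - 2197.9 + 2722.7 - 1059.2 = 4967.4
Services: -418.1 + 1021.7 = 603.6
Primary income: -883.0 - 859.1 + 458.2 = -1283.9
Secondary income: 274.3 - 318.7 = -44.4
Current account = 4967.4 + 603.6 + (-1283.9) + (-44.4) = 4242.7
(Excluded from the current account — capital account: capital transfers received from emigrants 140.2, sale of embassy land to a foreign government 50.8; financial account: sale of domestic government bonds to non-residents 1262.7, increase in resident deposits held at foreign banks 880.5, borrowing by resident firms from foreign banks 1063.6, new loans extended by domestic banks to foreign borrowers 496.2.)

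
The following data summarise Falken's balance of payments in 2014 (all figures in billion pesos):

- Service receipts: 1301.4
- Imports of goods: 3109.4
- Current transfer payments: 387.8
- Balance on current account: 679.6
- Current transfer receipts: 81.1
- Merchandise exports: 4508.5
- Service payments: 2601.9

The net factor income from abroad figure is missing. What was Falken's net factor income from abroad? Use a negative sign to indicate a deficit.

Current account = goods balance + services balance + net primary income + net secondary income
Sum of the known components = -208.1
Net factor income from abroad = CA - (known components) = 679.6 - (-208.1) = 887.7

887.7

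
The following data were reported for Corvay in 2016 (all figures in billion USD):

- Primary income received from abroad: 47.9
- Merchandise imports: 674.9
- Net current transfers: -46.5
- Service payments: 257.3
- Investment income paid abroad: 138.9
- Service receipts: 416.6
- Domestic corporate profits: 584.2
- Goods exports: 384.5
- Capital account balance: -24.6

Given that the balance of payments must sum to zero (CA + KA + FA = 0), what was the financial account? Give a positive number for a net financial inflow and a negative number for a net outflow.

293.2

Goods balance = 384.5 - 674.9 = -290.4
Services balance = 416.6 - 257.3 = 159.3
Trade balance (goods + services) = -290.4 + 159.3 = -131.1
Net primary income = 47.9 - 138.9 = -91.0
Net secondary income = -46.5
Current account = -131.1 + (-91.0) + (-46.5) = -268.6
Financial account = -(-268.6 + (-24.6)) = 293.2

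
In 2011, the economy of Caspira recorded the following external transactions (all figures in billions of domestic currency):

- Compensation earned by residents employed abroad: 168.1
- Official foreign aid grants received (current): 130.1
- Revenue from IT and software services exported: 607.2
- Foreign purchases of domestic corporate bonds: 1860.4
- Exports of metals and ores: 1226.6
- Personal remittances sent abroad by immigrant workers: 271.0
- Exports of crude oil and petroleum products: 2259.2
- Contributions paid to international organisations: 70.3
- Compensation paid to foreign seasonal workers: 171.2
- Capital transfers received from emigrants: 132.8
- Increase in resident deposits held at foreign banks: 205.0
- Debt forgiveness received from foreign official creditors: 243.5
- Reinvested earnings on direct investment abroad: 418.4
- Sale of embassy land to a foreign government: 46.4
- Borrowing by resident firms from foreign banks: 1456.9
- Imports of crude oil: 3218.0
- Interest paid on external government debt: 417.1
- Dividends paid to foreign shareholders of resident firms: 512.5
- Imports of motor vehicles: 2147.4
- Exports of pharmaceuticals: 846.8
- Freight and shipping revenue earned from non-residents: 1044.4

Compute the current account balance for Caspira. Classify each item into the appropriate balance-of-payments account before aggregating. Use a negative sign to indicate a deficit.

-106.7

Goods: -3218.0 + 846.8 + 2259.2 + 1226.6 - 2147.4 = -1032.8
Services: 1044.4 + 607.2 = 1651.6
Primary income: -512.5 + 168.1 - 417.1 + 418.4 - 171.2 = -514.3
Secondary income: -70.3 - 271.0 + 130.1 = -211.2
Current account = (-1032.8) + 1651.6 + (-514.3) + (-211.2) = -106.7
(Excluded from the current account — financial account: foreign purchases of domestic corporate bonds 1860.4, increase in resident deposits held at foreign banks 205.0, borrowing by resident firms from foreign banks 1456.9; capital account: capital transfers received from emigrants 132.8, debt forgiveness received from foreign official creditors 243.5, sale of embassy land to a foreign government 46.4.)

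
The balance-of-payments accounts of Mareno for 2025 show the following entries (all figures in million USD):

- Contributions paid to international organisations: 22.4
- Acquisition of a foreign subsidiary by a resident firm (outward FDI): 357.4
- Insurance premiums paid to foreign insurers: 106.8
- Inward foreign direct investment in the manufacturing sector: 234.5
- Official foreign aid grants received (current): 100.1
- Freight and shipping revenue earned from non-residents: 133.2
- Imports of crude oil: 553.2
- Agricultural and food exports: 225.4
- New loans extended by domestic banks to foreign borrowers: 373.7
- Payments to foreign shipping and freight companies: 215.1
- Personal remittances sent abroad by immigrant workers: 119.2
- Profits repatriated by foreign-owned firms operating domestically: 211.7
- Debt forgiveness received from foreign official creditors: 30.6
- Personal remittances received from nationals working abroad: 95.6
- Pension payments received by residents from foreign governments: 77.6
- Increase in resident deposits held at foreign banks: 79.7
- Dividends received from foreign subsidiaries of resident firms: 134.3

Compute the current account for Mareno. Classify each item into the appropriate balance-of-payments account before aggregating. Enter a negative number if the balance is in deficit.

-462.2

Goods: -553.2 + 225.4 = -327.8
Services: -106.8 + 133.2 - 215.1 = -188.7
Primary income: 134.3 - 211.7 = -77.4
Secondary income: 95.6 - 119.2 - 22.4 + 77.6 + 100.1 = 131.7
Current account = (-327.8) + (-188.7) + (-77.4) + 131.7 = -462.2
(Excluded from the current account — financial account: acquisition of a foreign subsidiary by a resident firm (outward FDI) 357.4, inward foreign direct investment in the manufacturing sector 234.5, new loans extended by domestic banks to foreign borrowers 373.7, increase in resident deposits held at foreign banks 79.7; capital account: debt forgiveness received from foreign official creditors 30.6.)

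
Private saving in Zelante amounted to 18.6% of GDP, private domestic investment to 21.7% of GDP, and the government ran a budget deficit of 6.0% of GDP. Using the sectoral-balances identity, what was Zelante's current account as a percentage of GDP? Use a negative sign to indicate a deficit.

By the sectoral-balances identity, CA = (S_private - I) + (T - G).
Private balance = 18.6 - 21.7 = -3.1
Government balance (T - G) = -6.0
CA = -3.1 + (-6.0) = -9.1

-9.1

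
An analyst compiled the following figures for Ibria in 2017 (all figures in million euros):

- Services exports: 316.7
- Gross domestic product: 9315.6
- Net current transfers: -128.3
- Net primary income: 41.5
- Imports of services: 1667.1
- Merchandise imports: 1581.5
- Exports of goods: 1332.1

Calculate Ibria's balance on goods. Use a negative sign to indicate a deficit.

-249.4

Goods balance = 1332.1 - 1581.5 = -249.4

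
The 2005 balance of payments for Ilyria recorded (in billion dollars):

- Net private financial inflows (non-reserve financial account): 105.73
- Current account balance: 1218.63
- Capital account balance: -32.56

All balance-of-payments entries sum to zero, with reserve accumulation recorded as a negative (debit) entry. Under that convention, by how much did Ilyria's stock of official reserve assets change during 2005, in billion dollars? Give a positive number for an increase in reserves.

Official reserve transactions balance = -(1218.63 + (-32.56) + 105.73) = -1291.80
An accumulation of reserves is recorded as a debit (negative entry), so the change in the stock of reserves is the negative of that balance.
Change in official reserves = -(-1291.80) = 1291.80

1291.80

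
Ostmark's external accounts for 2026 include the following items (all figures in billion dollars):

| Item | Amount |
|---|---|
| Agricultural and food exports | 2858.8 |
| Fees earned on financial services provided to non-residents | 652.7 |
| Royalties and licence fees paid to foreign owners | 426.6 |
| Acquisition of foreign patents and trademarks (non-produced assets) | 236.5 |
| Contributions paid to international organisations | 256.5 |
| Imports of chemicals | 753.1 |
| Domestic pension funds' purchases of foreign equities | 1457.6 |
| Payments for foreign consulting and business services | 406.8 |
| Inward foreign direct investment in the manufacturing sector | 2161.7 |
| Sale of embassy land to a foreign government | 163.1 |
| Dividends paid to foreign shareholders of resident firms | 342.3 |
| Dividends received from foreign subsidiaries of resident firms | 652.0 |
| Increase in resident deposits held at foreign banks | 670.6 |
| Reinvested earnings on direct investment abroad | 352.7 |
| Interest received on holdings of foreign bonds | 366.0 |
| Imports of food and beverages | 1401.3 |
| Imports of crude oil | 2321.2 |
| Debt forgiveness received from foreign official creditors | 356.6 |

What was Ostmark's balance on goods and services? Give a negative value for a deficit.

Goods: -2321.2 - 753.1 - 1401.3 + 2858.8 = -1616.8
Services: -406.8 - 426.6 + 652.7 = -180.7
Trade balance = -1616.8 + (-180.7) = -1797.5
(Excluded from the trade balance — capital account: acquisition of foreign patents and trademarks (non-produced assets) 236.5, sale of embassy land to a foreign government 163.1, debt forgiveness received from foreign official creditors 356.6; secondary income: contributions paid to international organisations 256.5; financial account: domestic pension funds' purchases of foreign equities 1457.6, inward foreign direct investment in the manufacturing sector 2161.7, increase in resident deposits held at foreign banks 670.6; primary income: dividends paid to foreign shareholders of resident firms 342.3, dividends received from foreign subsidiaries of resident firms 652.0, reinvested earnings on direct investment abroad 352.7, interest received on holdings of foreign bonds 366.0.)

-1797.5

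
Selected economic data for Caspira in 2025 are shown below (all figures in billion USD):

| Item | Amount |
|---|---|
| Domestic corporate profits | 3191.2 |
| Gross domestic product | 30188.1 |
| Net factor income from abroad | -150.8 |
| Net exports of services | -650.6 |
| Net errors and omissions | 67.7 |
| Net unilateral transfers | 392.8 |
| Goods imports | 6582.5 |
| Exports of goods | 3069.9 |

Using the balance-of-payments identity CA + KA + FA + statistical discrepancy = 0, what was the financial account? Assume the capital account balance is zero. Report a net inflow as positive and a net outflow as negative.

3853.5

Goods balance = 3069.9 - 6582.5 = -3512.6
Services balance = -650.6
Trade balance (goods + services) = -3512.6 + (-650.6) = -4163.2
Net primary income = -150.8
Net secondary income = 392.8
Current account = -4163.2 + (-150.8) + 392.8 = -3921.2
Financial account = -(-3921.2 + 67.7) = 3853.5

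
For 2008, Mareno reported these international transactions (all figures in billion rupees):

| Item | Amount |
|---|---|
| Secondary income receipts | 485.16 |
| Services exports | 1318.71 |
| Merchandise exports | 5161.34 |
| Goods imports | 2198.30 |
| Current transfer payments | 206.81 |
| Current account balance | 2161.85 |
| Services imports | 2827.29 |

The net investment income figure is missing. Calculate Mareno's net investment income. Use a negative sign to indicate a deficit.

Current account = goods balance + services balance + net primary income + net secondary income
Sum of the known components = 1732.81
Net investment income = CA - (known components) = 2161.85 - 1732.81 = 429.04

429.04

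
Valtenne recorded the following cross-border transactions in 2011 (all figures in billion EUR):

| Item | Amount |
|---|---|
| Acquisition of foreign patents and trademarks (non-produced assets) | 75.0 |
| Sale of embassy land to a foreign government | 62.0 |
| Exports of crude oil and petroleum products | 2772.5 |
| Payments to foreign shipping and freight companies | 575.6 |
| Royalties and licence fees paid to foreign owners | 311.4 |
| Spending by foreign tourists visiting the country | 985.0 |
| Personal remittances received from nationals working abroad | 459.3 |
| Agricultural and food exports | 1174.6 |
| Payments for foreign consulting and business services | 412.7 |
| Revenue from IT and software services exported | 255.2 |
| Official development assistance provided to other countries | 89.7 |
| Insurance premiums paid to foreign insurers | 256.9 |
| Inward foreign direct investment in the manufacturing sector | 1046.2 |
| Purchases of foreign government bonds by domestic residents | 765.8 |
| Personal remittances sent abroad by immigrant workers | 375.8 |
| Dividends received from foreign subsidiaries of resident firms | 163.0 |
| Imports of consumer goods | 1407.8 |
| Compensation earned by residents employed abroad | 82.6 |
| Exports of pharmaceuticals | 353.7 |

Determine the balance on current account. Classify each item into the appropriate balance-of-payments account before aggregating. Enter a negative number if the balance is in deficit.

2816.0

Goods: -1407.8 + 2772.5 + 1174.6 + 353.7 = 2893.0
Services: -575.6 + 255.2 - 311.4 + 985.0 - 412.7 - 256.9 = -316.4
Primary income: 82.6 + 163.0 = 245.6
Secondary income: 459.3 - 375.8 - 89.7 = -6.2
Current account = 2893.0 + (-316.4) + 245.6 + (-6.2) = 2816.0
(Excluded from the current account — capital account: acquisition of foreign patents and trademarks (non-produced assets) 75.0, sale of embassy land to a foreign government 62.0; financial account: inward foreign direct investment in the manufacturing sector 1046.2, purchases of foreign government bonds by domestic residents 765.8.)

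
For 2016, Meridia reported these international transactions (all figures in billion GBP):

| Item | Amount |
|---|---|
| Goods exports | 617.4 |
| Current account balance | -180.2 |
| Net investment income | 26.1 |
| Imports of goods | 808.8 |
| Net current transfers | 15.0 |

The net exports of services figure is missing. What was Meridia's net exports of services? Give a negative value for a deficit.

-29.9

Current account = goods balance + services balance + net primary income + net secondary income
Sum of the known components = -150.3
Net exports of services = CA - (known components) = -180.2 - (-150.3) = -29.9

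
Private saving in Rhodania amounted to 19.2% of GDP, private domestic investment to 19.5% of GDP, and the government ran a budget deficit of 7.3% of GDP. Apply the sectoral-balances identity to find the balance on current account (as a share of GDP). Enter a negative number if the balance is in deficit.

-7.6

By the sectoral-balances identity, CA = (S_private - I) + (T - G).
Private balance = 19.2 - 19.5 = -0.3
Government balance (T - G) = -7.3
CA = -0.3 + (-7.3) = -7.6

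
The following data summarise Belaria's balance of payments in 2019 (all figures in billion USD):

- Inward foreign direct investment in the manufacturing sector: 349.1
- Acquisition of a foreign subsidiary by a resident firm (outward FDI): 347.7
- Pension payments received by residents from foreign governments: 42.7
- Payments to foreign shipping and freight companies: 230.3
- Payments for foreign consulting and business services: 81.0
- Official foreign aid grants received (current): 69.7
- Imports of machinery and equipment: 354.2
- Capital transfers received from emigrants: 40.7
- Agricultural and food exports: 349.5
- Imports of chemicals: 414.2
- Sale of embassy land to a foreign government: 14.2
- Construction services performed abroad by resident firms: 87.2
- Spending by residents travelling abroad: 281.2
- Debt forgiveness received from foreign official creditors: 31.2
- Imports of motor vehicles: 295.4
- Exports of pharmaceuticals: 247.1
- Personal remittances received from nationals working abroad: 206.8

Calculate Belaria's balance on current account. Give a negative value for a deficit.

Goods: -354.2 + 349.5 + 247.1 - 295.4 - 414.2 = -467.2
Services: -81.0 - 281.2 + 87.2 - 230.3 = -505.3
Secondary income: 69.7 + 206.8 + 42.7 = 319.2
Current account = (-467.2) + (-505.3) + 319.2 = -653.3
(Excluded from the current account — financial account: inward foreign direct investment in the manufacturing sector 349.1, acquisition of a foreign subsidiary by a resident firm (outward FDI) 347.7; capital account: capital transfers received from emigrants 40.7, sale of embassy land to a foreign government 14.2, debt forgiveness received from foreign official creditors 31.2.)

-653.3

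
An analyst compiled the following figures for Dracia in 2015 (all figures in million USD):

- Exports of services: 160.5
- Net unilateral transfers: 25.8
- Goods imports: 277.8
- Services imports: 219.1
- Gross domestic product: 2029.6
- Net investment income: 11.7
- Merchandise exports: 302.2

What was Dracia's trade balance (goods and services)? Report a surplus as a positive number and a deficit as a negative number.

Goods balance = 302.2 - 277.8 = 24.4
Services balance = 160.5 - 219.1 = -58.6
Trade balance (goods + services) = 24.4 + (-58.6) = -34.2

-34.2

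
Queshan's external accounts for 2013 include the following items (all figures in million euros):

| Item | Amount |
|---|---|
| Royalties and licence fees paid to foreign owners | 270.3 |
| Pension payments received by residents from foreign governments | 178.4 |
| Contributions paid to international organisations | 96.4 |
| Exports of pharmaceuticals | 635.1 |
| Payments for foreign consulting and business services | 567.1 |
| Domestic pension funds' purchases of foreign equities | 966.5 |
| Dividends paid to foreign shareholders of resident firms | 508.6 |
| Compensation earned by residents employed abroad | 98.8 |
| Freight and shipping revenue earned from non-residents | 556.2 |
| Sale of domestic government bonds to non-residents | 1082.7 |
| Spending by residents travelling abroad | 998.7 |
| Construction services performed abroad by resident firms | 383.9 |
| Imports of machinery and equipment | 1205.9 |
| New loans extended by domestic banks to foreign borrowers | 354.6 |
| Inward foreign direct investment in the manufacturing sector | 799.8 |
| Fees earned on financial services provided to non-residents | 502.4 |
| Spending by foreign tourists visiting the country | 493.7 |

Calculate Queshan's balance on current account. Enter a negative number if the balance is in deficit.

Goods: -1205.9 + 635.1 = -570.8
Services: -567.1 + 493.7 - 998.7 - 270.3 + 556.2 + 383.9 + 502.4 = 100.1
Primary income: -508.6 + 98.8 = -409.8
Secondary income: 178.4 - 96.4 = 82.0
Current account = (-570.8) + 100.1 + (-409.8) + 82.0 = -798.5
(Excluded from the current account — financial account: domestic pension funds' purchases of foreign equities 966.5, sale of domestic government bonds to non-residents 1082.7, new loans extended by domestic banks to foreign borrowers 354.6, inward foreign direct investment in the manufacturing sector 799.8.)

-798.5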